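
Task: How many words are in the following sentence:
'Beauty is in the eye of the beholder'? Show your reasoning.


Split into words: Beauty | is | in | the | eye | of | the | beholder = 8 words.

8


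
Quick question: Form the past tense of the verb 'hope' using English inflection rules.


Apply rule: Add -d (word ends in -e). 'hope' becomes 'hoped'.

hoped


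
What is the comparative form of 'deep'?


Apply comparative formation (add -er): 'deep' -> 'deeper'.

deeper


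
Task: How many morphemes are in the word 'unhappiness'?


Decomposition: un- (prefix) + happy (root) + -ness (suffix) = 3 morpheme(s)

3 morphemes


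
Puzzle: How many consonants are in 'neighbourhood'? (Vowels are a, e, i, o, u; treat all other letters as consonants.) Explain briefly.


Consonants in 'neighbourhood': n, g, h, b, r, h, d = 7 consonants.

7


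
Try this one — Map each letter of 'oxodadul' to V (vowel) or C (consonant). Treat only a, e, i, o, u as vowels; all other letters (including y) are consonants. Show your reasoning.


Letter mapping: o = V, x = C, o = V, d = C, a = V, d = C, u = V, l = C.

VCVCVCVC


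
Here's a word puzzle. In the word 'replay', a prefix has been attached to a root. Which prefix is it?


The word 'replay' = 're' (prefix) + 'play' (root). The prefix is 're'.

re


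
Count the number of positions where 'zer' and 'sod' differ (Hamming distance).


Alignment:
Position 1: 'z' vs 's' = DIFFER
Position 2: 'e' vs 'o' = DIFFER
Position 3: 'r' vs 'd' = DIFFER
Total differences: 3

3


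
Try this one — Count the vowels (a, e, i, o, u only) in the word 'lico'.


Vowels in 'lico': i, o = 2 vowels.

2


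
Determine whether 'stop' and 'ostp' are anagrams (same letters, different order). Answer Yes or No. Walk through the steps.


Sorted letters of 'stop': 'opst'
Sorted letters of 'ostp': 'opst'
They match.

Yes


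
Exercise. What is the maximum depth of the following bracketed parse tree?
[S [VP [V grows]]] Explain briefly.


Count bracket nesting levels:
'[' at pos 0: depth = 1
'[' at pos 3: depth = 2
'[' at pos 7: depth = 3
Maximum depth reached: 3

3


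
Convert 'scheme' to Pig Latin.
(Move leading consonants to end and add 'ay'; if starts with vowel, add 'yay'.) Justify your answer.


'scheme': move consonant cluster 'sch' to end and add 'ay': 'emeschay'.

emeschay


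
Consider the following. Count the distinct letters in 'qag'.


Unique letters in 'qag': {a, g, q} = 3 distinct letters.

3


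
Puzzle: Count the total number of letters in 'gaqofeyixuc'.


Spell out 'gaqofeyixuc' and number each letter: g(1), a(2), q(3), o(4), f(5), e(6), y(7), i(8), x(9), u(10), c(11). Total: 11 letters.

11


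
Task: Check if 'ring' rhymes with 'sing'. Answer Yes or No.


Rime (stressed vowel + following sounds) of 'ring': -ing = /ɪŋ/
Rime of 'sing': -ing = /ɪŋ/
/ɪŋ/ and /ɪŋ/ are the same ending sound, so the words rhyme.

Yes


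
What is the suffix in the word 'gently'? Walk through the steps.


The word 'gently' = 'gentle' (root) + '-ly' (suffix). The suffix is '-ly'.

ly


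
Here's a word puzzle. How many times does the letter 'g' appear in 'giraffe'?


Letter 'g' in 'giraffe': found at position(s) 1 = 1 occurrence(s).

1


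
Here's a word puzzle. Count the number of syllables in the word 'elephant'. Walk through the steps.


Break 'elephant' into syllables: el-e-phant -> el | e | phant = 3 syllables

3 syllables


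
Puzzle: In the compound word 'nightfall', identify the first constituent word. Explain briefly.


Split 'nightfall' into 'night' + 'fall'. The first part is 'night'.

night


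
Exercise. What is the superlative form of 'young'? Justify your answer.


Apply superlative formation (add -est): 'young' -> 'youngest'.

youngest


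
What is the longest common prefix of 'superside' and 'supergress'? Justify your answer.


Compare from the start: 5 characters match: 'super'. Mismatch at position 6: 's' vs 'g'.

super


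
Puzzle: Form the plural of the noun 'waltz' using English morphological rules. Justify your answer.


Apply rule: Add -es (sibilant/fricative ending). 'waltz' becomes 'waltzes'.

waltzes


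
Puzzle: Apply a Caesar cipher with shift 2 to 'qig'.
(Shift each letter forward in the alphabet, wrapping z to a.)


Shift each letter by 2: q -> s, i -> k, g -> i. Result: 'ski'.

ski


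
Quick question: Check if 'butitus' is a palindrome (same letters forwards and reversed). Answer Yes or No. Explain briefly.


Forward: 'butitus'
Reversed: 'sutitub'
They differ.

No


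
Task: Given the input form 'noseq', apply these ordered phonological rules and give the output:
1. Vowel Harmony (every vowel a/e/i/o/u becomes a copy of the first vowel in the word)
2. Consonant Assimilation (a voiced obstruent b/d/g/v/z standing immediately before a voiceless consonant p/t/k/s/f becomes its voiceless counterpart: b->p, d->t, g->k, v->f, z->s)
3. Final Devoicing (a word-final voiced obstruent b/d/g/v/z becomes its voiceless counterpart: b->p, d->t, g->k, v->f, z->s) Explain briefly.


Starting form: 'noseq'
Rule 1: Vowel Harmony: all vowels become 'o' (matching first vowel). 'noseq' -> 'nosoq'
Rule 2: Consonant Assimilation: no voiced obstruent (b/d/g/v/z) stands immediately before a voiceless consonant (p/t/k/s/f). No change.
Rule 3: Final Devoicing: final consonant 'q' is not one of the voiced obstruents b/d/g/v/z. No change.
Final form: 'nosoq'

nosoq


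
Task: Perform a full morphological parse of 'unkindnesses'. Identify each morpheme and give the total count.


Step 1: Identify prefix: 'un' (meaning: not/reverse)
Step 2: Identify root: 'kind'
Step 3: Identify suffix(es): 'ness, es'
Decomposition: un- (prefix: not/reverse) + kind (root) + -ness (suffix: state of) + -es (plural)
Total morphemes: 4

4 morphemes (un- (prefix: not/reverse) + kind (root) + -ness (suffix: state of) + -es (plural))


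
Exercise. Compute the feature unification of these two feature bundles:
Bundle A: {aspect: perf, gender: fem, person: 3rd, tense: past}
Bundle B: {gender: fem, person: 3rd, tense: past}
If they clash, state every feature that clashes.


Compare features:
aspect: A=perf vs B=_ -> unified: perf
gender: A=fem vs B=fem -> unified: fem
person: A=3rd vs B=3rd -> unified: 3rd
tense: A=past vs B=past -> unified: past
No clashes found.

Unified: {aspect: perf, gender: fem, person: 3rd, tense: past}


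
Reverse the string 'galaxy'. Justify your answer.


Reverse 'galaxy' character by character: 'yxalag'.

yxalag


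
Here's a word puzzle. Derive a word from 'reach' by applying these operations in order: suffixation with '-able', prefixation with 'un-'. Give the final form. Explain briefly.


Step 1: Add suffix '-able' to 'reach' = 'reachable'
Step 2: Add prefix 'un-' to 'reachable' = 'unreachable'

unreachable


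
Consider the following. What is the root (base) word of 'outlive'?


Remove prefix 'out' from 'outlive' to get root 'live'.

live


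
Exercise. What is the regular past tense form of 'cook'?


Apply rule: Add -ed. 'cook' becomes 'cooked'.

cooked


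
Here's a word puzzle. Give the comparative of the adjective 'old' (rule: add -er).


Apply comparative formation (add -er): 'old' -> 'older'.

older


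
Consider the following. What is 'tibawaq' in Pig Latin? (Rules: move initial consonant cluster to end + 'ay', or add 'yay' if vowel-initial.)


'tibawaq': move consonant cluster 't' to end and add 'ay': 'ibawaqtay'.

ibawaqtay


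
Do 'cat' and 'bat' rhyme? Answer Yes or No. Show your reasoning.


Rime (stressed vowel + following sounds) of 'cat': -at = /æt/
Rime of 'bat': -at = /æt/
/æt/ and /æt/ are the same ending sound, so the words rhyme.

Yes


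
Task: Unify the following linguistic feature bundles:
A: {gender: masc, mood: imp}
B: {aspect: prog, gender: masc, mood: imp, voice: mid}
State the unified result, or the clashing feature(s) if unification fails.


Compare features:
aspect: A=_ vs B=prog -> unified: prog
gender: A=masc vs B=masc -> unified: masc
mood: A=imp vs B=imp -> unified: imp
voice: A=_ vs B=mid -> unified: mid
No clashes found.

Unified: {aspect: prog, gender: masc, mood: imp, voice: mid}


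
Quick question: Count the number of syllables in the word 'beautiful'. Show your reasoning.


Break 'beautiful' into syllables: beau-ti-ful -> beau | ti | ful = 3 syllables

3 syllables


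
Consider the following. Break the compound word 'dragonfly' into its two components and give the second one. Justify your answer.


Split 'dragonfly' into 'dragon' + 'fly'. The second part is 'fly'.

fly


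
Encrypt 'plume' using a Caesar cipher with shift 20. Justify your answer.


Shift each letter by 20: p -> j, l -> f, u -> o, m -> g, e -> y. Result: 'jfogy'.

jfogy


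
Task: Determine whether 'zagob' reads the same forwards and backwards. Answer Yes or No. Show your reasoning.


Forward: 'zagob'
Reversed: 'bogaz'
They differ.

No


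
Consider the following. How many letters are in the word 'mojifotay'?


Spell out 'mojifotay' and number each letter: m(1), o(2), j(3), i(4), f(5), o(6), t(7), a(8), y(9). Total: 9 letters.

9


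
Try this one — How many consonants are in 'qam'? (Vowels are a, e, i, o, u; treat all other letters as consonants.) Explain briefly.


Consonants in 'qam': q, m = 2 consonants.

2


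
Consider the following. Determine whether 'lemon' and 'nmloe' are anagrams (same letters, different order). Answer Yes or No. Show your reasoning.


Sorted letters of 'lemon': 'elmno'
Sorted letters of 'nmloe': 'elmno'
They match.

Yes


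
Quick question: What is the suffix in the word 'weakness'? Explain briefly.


The word 'weakness' = 'weak' (root) + '-ness' (suffix). The suffix is '-ness'.

ness


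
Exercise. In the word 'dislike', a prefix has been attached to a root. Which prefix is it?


The word 'dislike' = 'dis' (prefix) + 'like' (root). The prefix is 'dis'.

dis


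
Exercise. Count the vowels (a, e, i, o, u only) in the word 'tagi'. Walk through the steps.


Vowels in 'tagi': a, i = 2 vowels.

2


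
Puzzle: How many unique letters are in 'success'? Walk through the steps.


Unique letters in 'success': {c, e, s, u} = 4 distinct letters.

4


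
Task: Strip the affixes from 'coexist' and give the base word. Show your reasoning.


Remove prefix 'co' from 'coexist' to get root 'exist'.

exist


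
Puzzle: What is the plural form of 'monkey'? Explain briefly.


Apply rule: Add -s. 'monkey' becomes 'monkeys'.

monkeys


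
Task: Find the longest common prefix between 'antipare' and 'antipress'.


Compare from the start: 5 characters match: 'antip'. Mismatch at position 6: 'a' vs 'r'.

antip


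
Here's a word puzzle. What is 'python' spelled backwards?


Reverse 'python' character by character: 'nohtyp'.

nohtyp


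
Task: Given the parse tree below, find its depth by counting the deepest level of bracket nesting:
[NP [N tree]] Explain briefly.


Count bracket nesting levels:
'[' at pos 0: depth = 1
'[' at pos 4: depth = 2
Maximum depth reached: 2

2


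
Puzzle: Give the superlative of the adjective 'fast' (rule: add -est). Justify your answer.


Apply superlative formation (add -est): 'fast' -> 'fastest'.

fastest


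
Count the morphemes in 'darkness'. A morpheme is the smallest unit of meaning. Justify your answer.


Decomposition: dark (root) + -ness (suffix) = 2 morpheme(s)

2 morphemes


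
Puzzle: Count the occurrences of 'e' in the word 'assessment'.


Letter 'e' in 'assessment': found at position(s) 4, 8 = 2 occurrence(s).

2


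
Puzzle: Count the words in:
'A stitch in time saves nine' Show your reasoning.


Split into words: A | stitch | in | time | saves | nine = 6 words.

6


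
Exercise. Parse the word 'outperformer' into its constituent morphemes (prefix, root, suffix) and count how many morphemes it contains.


Step 1: Identify prefix: 'out' (meaning: surpass)
Step 2: Identify root: 'perform'
Step 3: Identify suffix(es): 'er'
Decomposition: out- (prefix: surpass) + perform (root) + -er (suffix: one who)
Total morphemes: 3

3 morphemes (out- (prefix: surpass) + perform (root) + -er (suffix: one who))


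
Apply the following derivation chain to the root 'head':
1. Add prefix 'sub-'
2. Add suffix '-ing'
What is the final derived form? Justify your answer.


Step 1: Add prefix 'sub-' to 'head' = 'subhead'
Step 2: Add suffix '-ing' to 'subhead' = 'subheading'

subheading


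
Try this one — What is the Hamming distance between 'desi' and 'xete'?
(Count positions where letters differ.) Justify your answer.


Alignment:
Position 1: 'd' vs 'x' = DIFFER
Position 2: 'e' vs 'e' = match
Position 3: 's' vs 't' = DIFFER
Position 4: 'i' vs 'e' = DIFFER
Total differences: 3

3


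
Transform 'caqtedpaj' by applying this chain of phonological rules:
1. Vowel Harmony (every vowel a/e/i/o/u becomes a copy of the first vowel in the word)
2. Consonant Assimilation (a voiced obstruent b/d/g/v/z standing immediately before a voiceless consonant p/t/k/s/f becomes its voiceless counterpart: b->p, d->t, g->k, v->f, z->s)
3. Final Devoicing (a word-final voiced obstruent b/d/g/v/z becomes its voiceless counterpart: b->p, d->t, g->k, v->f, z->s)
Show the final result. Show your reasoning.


Starting form: 'caqtedpaj'
Rule 1: Vowel Harmony: all vowels become 'a' (matching first vowel). 'caqtedpaj' -> 'caqtadpaj'
Rule 2: Consonant Assimilation: voiced obstruent before voiceless consonant becomes voiceless ('dp' -> 'tp'). 'caqtadpaj' -> 'caqtatpaj'
Rule 3: Final Devoicing: final consonant 'j' is not one of the voiced obstruents b/d/g/v/z. No change.
Final form: 'caqtatpaj'

caqtatpaj


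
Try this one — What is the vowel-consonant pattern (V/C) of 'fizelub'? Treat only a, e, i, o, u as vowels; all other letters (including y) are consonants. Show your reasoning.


Letter mapping: f = C, i = V, z = C, e = V, l = C, u = V, b = C.

CVCVCVC


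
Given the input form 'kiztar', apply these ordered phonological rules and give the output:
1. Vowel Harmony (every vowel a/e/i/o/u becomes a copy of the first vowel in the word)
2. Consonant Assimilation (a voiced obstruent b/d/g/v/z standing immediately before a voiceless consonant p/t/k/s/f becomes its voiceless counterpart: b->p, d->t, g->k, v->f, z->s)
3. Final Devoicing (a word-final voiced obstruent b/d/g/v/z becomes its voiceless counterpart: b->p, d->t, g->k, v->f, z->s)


Starting form: 'kiztar'
Rule 1: Vowel Harmony: all vowels become 'i' (matching first vowel). 'kiztar' -> 'kiztir'
Rule 2: Consonant Assimilation: voiced obstruent before voiceless consonant becomes voiceless ('zt' -> 'st'). 'kiztir' -> 'kistir'
Rule 3: Final Devoicing: final consonant 'r' is not one of the voiced obstruents b/d/g/v/z. No change.
Final form: 'kistir'

kistir


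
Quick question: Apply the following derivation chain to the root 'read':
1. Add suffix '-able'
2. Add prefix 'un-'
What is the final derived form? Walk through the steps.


Step 1: Add suffix '-able' to 'read' = 'readable'
Step 2: Add prefix 'un-' to 'readable' = 'unreadable'

unreadable


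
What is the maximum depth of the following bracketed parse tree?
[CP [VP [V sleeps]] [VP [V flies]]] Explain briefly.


Count bracket nesting levels:
'[' at pos 0: depth = 1
'[' at pos 4: depth = 2
'[' at pos 8: depth = 3
'[' at pos 20: depth = 2
'[' at pos 24: depth = 3
Maximum depth reached: 3

3


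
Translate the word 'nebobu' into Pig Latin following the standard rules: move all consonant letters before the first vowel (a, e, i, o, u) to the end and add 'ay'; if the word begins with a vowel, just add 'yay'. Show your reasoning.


'nebobu': move consonant cluster 'n' to end and add 'ay': 'ebobunay'.

ebobunay


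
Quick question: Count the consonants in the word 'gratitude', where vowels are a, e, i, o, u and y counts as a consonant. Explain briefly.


Consonants in 'gratitude': g, r, t, t, d = 5 consonants.

5


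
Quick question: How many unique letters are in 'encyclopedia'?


Unique letters in 'encyclopedia': {a, c, d, e, i, l, n, o, p, y} = 10 distinct letters.

10


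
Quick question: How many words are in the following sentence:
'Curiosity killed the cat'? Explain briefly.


Split into words: Curiosity | killed | the | cat = 4 words.

4


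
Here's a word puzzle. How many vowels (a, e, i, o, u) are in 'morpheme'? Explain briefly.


Vowels in 'morpheme': o, e, e = 3 vowels.

3


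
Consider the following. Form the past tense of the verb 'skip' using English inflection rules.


Apply rule: Double final consonant and add -ed. 'skip' becomes 'skipped'.

skipped


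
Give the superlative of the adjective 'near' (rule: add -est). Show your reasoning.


Apply superlative formation (add -est): 'near' -> 'nearest'.

nearest


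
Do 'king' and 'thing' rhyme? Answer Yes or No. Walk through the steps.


Rime (stressed vowel + following sounds) of 'king': -ing = /ɪŋ/
Rime of 'thing': -ing = /ɪŋ/
/ɪŋ/ and /ɪŋ/ are the same ending sound, so the words rhyme.

Yes


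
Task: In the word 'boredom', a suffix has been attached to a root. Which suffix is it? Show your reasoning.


The word 'boredom' = 'bore' (root) + '-dom' (suffix). The suffix is '-dom'.

dom


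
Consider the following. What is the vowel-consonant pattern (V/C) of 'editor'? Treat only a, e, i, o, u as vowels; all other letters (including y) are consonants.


Letter mapping: e = V, d = C, i = V, t = C, o = V, r = C.

VCVCVC


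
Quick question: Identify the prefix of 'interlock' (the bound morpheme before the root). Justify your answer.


The word 'interlock' = 'inter' (prefix) + 'lock' (root). The prefix is 'inter'.

inter


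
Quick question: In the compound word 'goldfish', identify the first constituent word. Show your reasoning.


Split 'goldfish' into 'gold' + 'fish'. The first part is 'gold'.

gold


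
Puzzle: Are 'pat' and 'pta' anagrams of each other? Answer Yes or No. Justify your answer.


Sorted letters of 'pat': 'apt'
Sorted letters of 'pta': 'apt'
They match.

Yes


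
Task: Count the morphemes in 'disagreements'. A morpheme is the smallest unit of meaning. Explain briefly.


Decomposition: dis- (prefix) + agree (root) + -ment (suffix) + -s (plural) = 4 morpheme(s)

4 morphemes


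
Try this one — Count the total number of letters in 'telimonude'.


Spell out 'telimonude' and number each letter: t(1), e(2), l(3), i(4), m(5), o(6), n(7), u(8), d(9), e(10). Total: 10 letters.

10


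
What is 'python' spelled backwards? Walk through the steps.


Reverse 'python' character by character: 'nohtyp'.

nohtyp


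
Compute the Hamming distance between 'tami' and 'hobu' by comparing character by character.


Alignment:
Position 1: 't' vs 'h' = DIFFER
Position 2: 'a' vs 'o' = DIFFER
Position 3: 'm' vs 'b' = DIFFER
Position 4: 'i' vs 'u' = DIFFER
Total differences: 4

4


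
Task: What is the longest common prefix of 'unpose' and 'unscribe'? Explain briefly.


Compare from the start: 2 characters match: 'un'. Mismatch at position 3: 'p' vs 's'.

un


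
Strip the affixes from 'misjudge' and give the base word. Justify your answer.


Remove prefix 'mis' from 'misjudge' to get root 'judge'.

judge


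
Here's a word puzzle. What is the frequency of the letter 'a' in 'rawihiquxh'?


Letter 'a' in 'rawihiquxh': found at position(s) 2 = 1 occurrence(s).

1


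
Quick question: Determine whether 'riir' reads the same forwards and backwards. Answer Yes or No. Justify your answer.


Forward: 'riir'
Reversed: 'riir'
They are identical.

Yes


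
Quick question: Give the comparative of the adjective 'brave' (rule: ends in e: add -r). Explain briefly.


Apply comparative formation (ends in e: add -r): 'brave' -> 'braver'.

braver


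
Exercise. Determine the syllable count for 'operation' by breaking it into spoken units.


Break 'operation' into syllables: op-er-a-tion -> op | er | a | tion = 4 syllables

4 syllables


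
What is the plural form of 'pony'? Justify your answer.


Apply rule: Change -y to -ies (consonant + y). 'pony' becomes 'ponies'.

ponies


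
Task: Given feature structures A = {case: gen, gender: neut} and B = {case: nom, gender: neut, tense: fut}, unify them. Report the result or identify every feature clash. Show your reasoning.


Compare features:
case: A=gen vs B=nom -> CLASH
gender: A=neut vs B=neut -> unified: neut
tense: A=_ vs B=fut -> unified: fut
Clash detected on feature 'case' (gen vs nom); unification fails.

CLASH on 'case' (gen vs nom)


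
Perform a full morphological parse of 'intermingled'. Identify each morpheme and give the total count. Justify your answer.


Step 1: Identify prefix: 'inter' (meaning: between)
Step 2: Identify root: 'mingle'
Step 3: Identify suffix(es): 'ed'
Decomposition: inter- (prefix: between) + mingle (root) + -ed (suffix: past)
Total morphemes: 3

3 morphemes (inter- (prefix: between) + mingle (root) + -ed (suffix: past))


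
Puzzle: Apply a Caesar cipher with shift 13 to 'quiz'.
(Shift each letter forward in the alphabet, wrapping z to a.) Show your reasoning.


Shift each letter by 13: q -> d, u -> h, i -> v, z -> m. Result: 'dhvm'.

dhvm


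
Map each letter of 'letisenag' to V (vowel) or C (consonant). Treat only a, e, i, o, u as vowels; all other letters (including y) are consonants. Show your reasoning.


Letter mapping: l = C, e = V, t = C, i = V, s = C, e = V, n = C, a = V, g = C.

CVCVCVCVC


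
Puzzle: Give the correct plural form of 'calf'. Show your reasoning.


Apply rule: Change -f to -ves. 'calf' becomes 'calves'.

calves


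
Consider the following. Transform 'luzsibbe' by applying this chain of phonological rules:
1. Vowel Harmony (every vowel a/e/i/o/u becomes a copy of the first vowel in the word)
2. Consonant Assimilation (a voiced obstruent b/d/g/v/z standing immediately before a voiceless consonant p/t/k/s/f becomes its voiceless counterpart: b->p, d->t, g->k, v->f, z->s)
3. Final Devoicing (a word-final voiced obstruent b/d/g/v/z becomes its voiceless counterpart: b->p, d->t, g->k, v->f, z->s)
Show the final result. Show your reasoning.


Starting form: 'luzsibbe'
Rule 1: Vowel Harmony: all vowels become 'u' (matching first vowel). 'luzsibbe' -> 'luzsubbu'
Rule 2: Consonant Assimilation: voiced obstruent before voiceless consonant becomes voiceless ('zs' -> 'ss'). 'luzsubbu' -> 'lussubbu'
Rule 3: Final Devoicing: the word ends in the vowel 'u', not a consonant. No change.
Final form: 'lussubbu'

lussubbu


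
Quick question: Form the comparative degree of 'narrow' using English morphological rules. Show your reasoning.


Apply comparative formation (add -er): 'narrow' -> 'narrower'.

narrower


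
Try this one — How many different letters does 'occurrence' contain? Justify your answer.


Unique letters in 'occurrence': {c, e, n, o, r, u} = 6 distinct letters.

6


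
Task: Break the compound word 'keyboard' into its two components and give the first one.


Split 'keyboard' into 'key' + 'board'. The first part is 'key'.

key


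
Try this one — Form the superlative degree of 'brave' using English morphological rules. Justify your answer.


Apply superlative formation (ends in e: add -st): 'brave' -> 'bravest'.

bravest


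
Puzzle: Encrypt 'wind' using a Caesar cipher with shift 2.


Shift each letter by 2: w -> y, i -> k, n -> p, d -> f. Result: 'ykpf'.

ykpf


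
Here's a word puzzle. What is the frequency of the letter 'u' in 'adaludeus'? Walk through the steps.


Letter 'u' in 'adaludeus': found at position(s) 5, 8 = 2 occurrence(s).

2


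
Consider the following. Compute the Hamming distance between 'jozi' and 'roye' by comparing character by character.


Alignment:
Position 1: 'j' vs 'r' = DIFFER
Position 2: 'o' vs 'o' = match
Position 3: 'z' vs 'y' = DIFFER
Position 4: 'i' vs 'e' = DIFFER
Total differences: 3

3


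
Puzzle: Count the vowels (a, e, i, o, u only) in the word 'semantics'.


Vowels in 'semantics': e, a, i = 3 vowels.

3


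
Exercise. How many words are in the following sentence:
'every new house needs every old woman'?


Split into words: every | new | house | needs | every | old | woman = 7 words.

7


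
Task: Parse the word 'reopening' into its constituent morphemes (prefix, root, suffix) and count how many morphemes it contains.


Step 1: Identify prefix: 're' (meaning: again)
Step 2: Identify root: 'open'
Step 3: Identify suffix(es): 'ing'
Decomposition: re- (prefix: again) + open (root) + -ing (suffix: ongoing action)
Total morphemes: 3

3 morphemes (re- (prefix: again) + open (root) + -ing (suffix: ongoing action))


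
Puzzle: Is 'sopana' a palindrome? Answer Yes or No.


Forward: 'sopana'
Reversed: 'anapos'
They differ.

No


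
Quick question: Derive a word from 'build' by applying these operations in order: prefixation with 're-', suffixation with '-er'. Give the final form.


Step 1: Add prefix 're-' to 'build' = 'rebuild'
Step 2: Add suffix '-er' to 'rebuild' = 'rebuilder'

rebuilder


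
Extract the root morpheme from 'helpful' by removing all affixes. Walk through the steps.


Remove suffix '-ful' from 'helpful' to get root 'help'.

help


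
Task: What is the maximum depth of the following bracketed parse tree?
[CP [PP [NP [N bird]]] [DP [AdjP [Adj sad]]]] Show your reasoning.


Count bracket nesting levels:
'[' at pos 0: depth = 1
'[' at pos 4: depth = 2
'[' at pos 8: depth = 3
'[' at pos 12: depth = 4
'[' at pos 23: depth = 2
'[' at pos 27: depth = 3
'[' at pos 33: depth = 4
Maximum depth reached: 4

4


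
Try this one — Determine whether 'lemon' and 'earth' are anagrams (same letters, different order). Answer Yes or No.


Sorted letters of 'lemon': 'elmno'
Sorted letters of 'earth': 'aehrt'
They do not match.

No


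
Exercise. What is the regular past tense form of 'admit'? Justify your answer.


Apply rule: Double final consonant and add -ed. 'admit' becomes 'admitted'.

admitted


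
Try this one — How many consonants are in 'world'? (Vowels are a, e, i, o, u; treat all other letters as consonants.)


Consonants in 'world': w, r, l, d = 4 consonants.

4


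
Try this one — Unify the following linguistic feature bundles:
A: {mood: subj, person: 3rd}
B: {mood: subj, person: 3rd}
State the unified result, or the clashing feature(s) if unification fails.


Compare features:
mood: A=subj vs B=subj -> unified: subj
person: A=3rd vs B=3rd -> unified: 3rd
No clashes found.

Unified: {mood: subj, person: 3rd}


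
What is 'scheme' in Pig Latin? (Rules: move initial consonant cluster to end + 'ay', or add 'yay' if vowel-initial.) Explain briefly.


'scheme': move consonant cluster 'sch' to end and add 'ay': 'emeschay'.

emeschay


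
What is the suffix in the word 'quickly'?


The word 'quickly' = 'quick' (root) + '-ly' (suffix). The suffix is '-ly'.

ly


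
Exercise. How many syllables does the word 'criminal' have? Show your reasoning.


Break 'criminal' into syllables: crim-i-nal -> crim | i | nal = 3 syllables

3 syllables


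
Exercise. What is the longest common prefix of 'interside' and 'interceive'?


Compare from the start: 5 characters match: 'inter'. Mismatch at position 6: 's' vs 'c'.

inter


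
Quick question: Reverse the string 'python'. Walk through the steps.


Reverse 'python' character by character: 'nohtyp'.

nohtyp


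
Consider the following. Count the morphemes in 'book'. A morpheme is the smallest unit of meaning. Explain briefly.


Decomposition: book (free morpheme) = 1 morpheme(s)

1 morphemes


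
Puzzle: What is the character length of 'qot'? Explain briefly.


Spell out 'qot' and number each letter: q(1), o(2), t(3). Total: 3 letters.

3


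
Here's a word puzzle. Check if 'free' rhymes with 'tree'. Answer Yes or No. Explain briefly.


Rime (stressed vowel + following sounds) of 'free': -ee = /iː/
Rime of 'tree': -ee = /iː/
/iː/ and /iː/ are the same ending sound, so the words rhyme.

Yes


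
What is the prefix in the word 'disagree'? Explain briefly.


The word 'disagree' = 'dis' (prefix) + 'agree' (root). The prefix is 'dis'.

dis


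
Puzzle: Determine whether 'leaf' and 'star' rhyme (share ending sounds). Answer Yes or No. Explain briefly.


Rime (stressed vowel + following sounds) of 'leaf': -eaf = /iːf/
Rime of 'star': -ar = /ɑːr/
/iːf/ and /ɑːr/ are different ending sounds, so the words do not rhyme.

No


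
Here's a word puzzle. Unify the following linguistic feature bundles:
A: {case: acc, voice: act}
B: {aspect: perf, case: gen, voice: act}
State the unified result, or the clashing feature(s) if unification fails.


Compare features:
aspect: A=_ vs B=perf -> unified: perf
case: A=acc vs B=gen -> CLASH
voice: A=act vs B=act -> unified: act
Clash detected on feature 'case' (acc vs gen); unification fails.

CLASH on 'case' (acc vs gen)


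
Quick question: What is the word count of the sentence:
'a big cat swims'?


Split into words: a | big | cat | swims = 4 words.

4


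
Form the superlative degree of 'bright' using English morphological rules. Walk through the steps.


Apply superlative formation (add -est): 'bright' -> 'brightest'.

brightest


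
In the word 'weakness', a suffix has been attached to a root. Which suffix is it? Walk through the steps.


The word 'weakness' = 'weak' (root) + '-ness' (suffix). The suffix is '-ness'.

ness


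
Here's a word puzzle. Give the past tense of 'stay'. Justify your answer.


Apply rule: Add -ed. 'stay' becomes 'stayed'.

stayed


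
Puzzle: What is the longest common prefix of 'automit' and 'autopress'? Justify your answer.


Compare from the start: 4 characters match: 'auto'. Mismatch at position 5: 'm' vs 'p'.

auto


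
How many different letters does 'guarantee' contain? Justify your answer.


Unique letters in 'guarantee': {a, e, g, n, r, t, u} = 7 distinct letters.

7


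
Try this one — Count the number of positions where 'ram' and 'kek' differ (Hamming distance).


Alignment:
Position 1: 'r' vs 'k' = DIFFER
Position 2: 'a' vs 'e' = DIFFER
Position 3: 'm' vs 'k' = DIFFER
Total differences: 3

3


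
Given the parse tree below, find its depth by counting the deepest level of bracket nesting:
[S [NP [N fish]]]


Count bracket nesting levels:
'[' at pos 0: depth = 1
'[' at pos 3: depth = 2
'[' at pos 7: depth = 3
Maximum depth reached: 3

3


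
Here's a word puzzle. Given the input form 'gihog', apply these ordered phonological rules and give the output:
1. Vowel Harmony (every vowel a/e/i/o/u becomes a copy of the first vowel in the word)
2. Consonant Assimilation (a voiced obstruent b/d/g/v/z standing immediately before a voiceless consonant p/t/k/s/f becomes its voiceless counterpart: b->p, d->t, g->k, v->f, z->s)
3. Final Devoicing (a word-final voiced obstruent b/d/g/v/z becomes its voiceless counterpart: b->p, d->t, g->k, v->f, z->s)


Starting form: 'gihog'
Rule 1: Vowel Harmony: all vowels become 'i' (matching first vowel). 'gihog' -> 'gihig'
Rule 2: Consonant Assimilation: no voiced obstruent (b/d/g/v/z) stands immediately before a voiceless consonant (p/t/k/s/f). No change.
Rule 3: Final Devoicing: word-final voiced obstruent 'g' becomes voiceless 'k'. 'gihig' -> 'gihik'
Final form: 'gihik'

gihik


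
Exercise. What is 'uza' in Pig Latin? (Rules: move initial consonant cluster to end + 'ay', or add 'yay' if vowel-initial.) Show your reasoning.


'uza' starts with a vowel, so add 'yay': 'uzayay'.

uzayay


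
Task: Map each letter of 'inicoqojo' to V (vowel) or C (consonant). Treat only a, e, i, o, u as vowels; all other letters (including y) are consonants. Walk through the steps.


Letter mapping: i = V, n = C, i = V, c = C, o = V, q = C, o = V, j = C, o = V.

VCVCVCVCV


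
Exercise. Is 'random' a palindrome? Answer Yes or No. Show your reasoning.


Forward: 'random'
Reversed: 'modnar'
They differ.

No


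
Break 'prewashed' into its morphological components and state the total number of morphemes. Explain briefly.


Step 1: Identify prefix: 'pre' (meaning: before)
Step 2: Identify root: 'wash'
Step 3: Identify suffix(es): 'ed'
Decomposition: pre- (prefix: before) + wash (root) + -ed (suffix: past)
Total morphemes: 3

3 morphemes (pre- (prefix: before) + wash (root) + -ed (suffix: past))


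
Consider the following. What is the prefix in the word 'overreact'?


The word 'overreact' = 'over' (prefix) + 'react' (root). The prefix is 'over'.

over


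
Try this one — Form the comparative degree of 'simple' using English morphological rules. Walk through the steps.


Apply comparative formation (ends in e: add -r): 'simple' -> 'simpler'.

simpler


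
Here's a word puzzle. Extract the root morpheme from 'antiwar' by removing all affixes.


Remove prefix 'anti' from 'antiwar' to get root 'war'.

war


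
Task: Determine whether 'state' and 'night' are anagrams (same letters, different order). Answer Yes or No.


Sorted letters of 'state': 'aestt'
Sorted letters of 'night': 'ghint'
They do not match.

No


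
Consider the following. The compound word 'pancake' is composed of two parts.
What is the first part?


Split 'pancake' into 'pan' + 'cake'. The first part is 'pan'.

pan


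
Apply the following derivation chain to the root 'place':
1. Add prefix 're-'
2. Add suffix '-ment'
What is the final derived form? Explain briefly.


Step 1: Add prefix 're-' to 'place' = 'replace'
Step 2: Add suffix '-ment' to 'replace' = 'replacement'

replacement


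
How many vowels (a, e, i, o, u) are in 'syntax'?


Vowels in 'syntax': a = 1 vowels.

1


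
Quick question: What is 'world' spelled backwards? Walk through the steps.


Reverse 'world' character by character: 'dlrow'.

dlrow


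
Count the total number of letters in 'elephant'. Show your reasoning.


Spell out 'elephant' and number each letter: e(1), l(2), e(3), p(4), h(5), a(6), n(7), t(8). Total: 8 letters.

8


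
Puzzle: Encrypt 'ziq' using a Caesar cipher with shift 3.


Shift each letter by 3: z -> c, i -> l, q -> t. Result: 'clt'.

clt


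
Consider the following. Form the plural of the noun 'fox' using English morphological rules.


Apply rule: Add -es (sibilant/fricative ending). 'fox' becomes 'foxes'.

foxes


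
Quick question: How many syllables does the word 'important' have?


Break 'important' into syllables: im-por-tant -> im | por | tant = 3 syllables

3 syllables


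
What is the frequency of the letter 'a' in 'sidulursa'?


Letter 'a' in 'sidulursa': found at position(s) 9 = 1 occurrence(s).

1


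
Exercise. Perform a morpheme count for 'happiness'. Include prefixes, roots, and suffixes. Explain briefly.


Decomposition: happy (root) + -ness (suffix) = 2 morpheme(s)

2 morphemes


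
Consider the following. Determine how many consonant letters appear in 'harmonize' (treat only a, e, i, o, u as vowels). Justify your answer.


Consonants in 'harmonize': h, r, m, n, z = 5 consonants.

5


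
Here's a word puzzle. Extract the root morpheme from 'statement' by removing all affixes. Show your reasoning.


Remove suffix '-ment' from 'statement' to get root 'state'.

state


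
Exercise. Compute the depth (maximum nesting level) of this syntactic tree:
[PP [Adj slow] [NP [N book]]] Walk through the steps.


Count bracket nesting levels:
'[' at pos 0: depth = 1
'[' at pos 4: depth = 2
'[' at pos 15: depth = 2
'[' at pos 19: depth = 3
Maximum depth reached: 3

3


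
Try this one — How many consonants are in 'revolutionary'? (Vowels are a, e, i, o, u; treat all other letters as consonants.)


Consonants in 'revolutionary': r, v, l, t, n, r, y = 7 consonants.

7


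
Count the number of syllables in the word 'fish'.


Break 'fish' into syllables: fish -> fish = 1 syllable

1 syllable


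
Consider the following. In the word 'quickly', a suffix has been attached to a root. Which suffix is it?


The word 'quickly' = 'quick' (root) + '-ly' (suffix). The suffix is '-ly'.

ly


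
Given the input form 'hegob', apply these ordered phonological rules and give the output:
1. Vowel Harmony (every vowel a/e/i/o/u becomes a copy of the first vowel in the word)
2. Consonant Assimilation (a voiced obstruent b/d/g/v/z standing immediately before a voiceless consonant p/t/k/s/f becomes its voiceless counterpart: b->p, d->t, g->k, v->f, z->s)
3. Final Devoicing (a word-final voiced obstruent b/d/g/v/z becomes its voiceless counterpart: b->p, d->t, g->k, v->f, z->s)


Starting form: 'hegob'
Rule 1: Vowel Harmony: all vowels become 'e' (matching first vowel). 'hegob' -> 'hegeb'
Rule 2: Consonant Assimilation: no voiced obstruent (b/d/g/v/z) stands immediately before a voiceless consonant (p/t/k/s/f). No change.
Rule 3: Final Devoicing: word-final voiced obstruent 'b' becomes voiceless 'p'. 'hegeb' -> 'hegep'
Final form: 'hegep'

hegep


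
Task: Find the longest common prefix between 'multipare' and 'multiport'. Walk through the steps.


Compare from the start: 6 characters match: 'multip'. Mismatch at position 7: 'a' vs 'o'.

multip


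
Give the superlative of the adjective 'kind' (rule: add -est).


Apply superlative formation (add -est): 'kind' -> 'kindest'.

kindest


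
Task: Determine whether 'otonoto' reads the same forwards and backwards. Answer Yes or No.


Forward: 'otonoto'
Reversed: 'otonoto'
They are identical.

Yes


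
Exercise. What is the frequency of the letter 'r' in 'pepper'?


Letter 'r' in 'pepper': found at position(s) 6 = 1 occurrence(s).

1


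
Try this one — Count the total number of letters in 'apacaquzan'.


Spell out 'apacaquzan' and number each letter: a(1), p(2), a(3), c(4), a(5), q(6), u(7), z(8), a(9), n(10). Total: 10 letters.

10


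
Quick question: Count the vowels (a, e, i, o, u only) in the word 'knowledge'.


Vowels in 'knowledge': o, e, e = 3 vowels.

3


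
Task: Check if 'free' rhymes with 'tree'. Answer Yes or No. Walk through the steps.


Rime (stressed vowel + following sounds) of 'free': -ee = /iː/
Rime of 'tree': -ee = /iː/
/iː/ and /iː/ are the same ending sound, so the words rhyme.

Yes


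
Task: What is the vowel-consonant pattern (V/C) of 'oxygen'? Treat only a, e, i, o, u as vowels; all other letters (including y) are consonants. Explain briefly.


Letter mapping: o = V, x = C, y = C, g = C, e = V, n = C.

VCCCVC


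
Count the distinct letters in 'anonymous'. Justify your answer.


Unique letters in 'anonymous': {a, m, n, o, s, u, y} = 7 distinct letters.

7


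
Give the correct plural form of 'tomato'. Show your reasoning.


Apply rule: Add -es (consonant + o). 'tomato' becomes 'tomatoes'.

tomatoes


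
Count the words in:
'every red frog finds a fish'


Split into words: every | red | frog | finds | a | fish = 6 words.

6


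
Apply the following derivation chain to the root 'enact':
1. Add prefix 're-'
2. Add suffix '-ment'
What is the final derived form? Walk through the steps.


Step 1: Add prefix 're-' to 'enact' = 'reenact'
Step 2: Add suffix '-ment' to 'reenact' = 'reenactment'

reenactment


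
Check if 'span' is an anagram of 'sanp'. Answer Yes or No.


Sorted letters of 'span': 'anps'
Sorted letters of 'sanp': 'anps'
They match.

Yes


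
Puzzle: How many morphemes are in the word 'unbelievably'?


Decomposition: un- (prefix) + believe (root) + -able (suffix) + -ly (suffix) = 4 morpheme(s)

4 morphemes
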